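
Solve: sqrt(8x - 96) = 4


Square both sides: 8x - 96 = 4^2 = 16
8x = 16 + 96 = 112
x = 14
Check: sqrt(8*14 - 96) = sqrt(16) = 4 ✓

x = 14


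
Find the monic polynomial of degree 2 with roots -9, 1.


A monic polynomial with roots -9, 1 is:
p(x) = (x + 9)(x - 1)
After multiplying by (x + 9): x + 9
After multiplying by (x - 1): x^2 + 8x - 9

x^2 + 8x - 9


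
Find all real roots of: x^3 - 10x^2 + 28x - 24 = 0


Let p(x) = x^3 - 10x^2 + 28x - 24. By the rational root theorem (leading coefficient 1), any rational root is an integer divisor of 24: try ±1, ±2, ... in turn.
Test x = 1: value = -5 ≠ 0.
Test x = -1: value = -63 ≠ 0.
Test x = 2: value = 0 ✓, so (x - 2) is a factor.
Synthetic division by (x - 2): bring down 1; 1(2) - 10 = -8; (-8)(2) + 28 = 12; 12(2) - 24 = 0 → quotient x^2 - 8x + 12, remainder 0.
Solve the quadratic x^2 - 8x + 12 = 0: discriminant = (-8)^2 - 4(1)(12) = 64 - 48 = 16.
sqrt(16) = 4, so x = (8 ± 4)/2: x = 6 or x = 2.

x = 2 (multiplicity 2), x = 6


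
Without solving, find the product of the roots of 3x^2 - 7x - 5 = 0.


By Vieta's formulas for ax^2 + bx + c = 0:
  Sum of roots = -b/a
  Product of roots = c/a

Here a = 3, b = -7, c = -5
Sum = -(-7)/3 = 7/3
Product = -5/3 = -5/3

Product = -5/3


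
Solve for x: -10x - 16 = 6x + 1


Starting with: -10x - 16 = 6x + 1
Move all x terms to left: (-10 - 6)x = 1 + 16
Simplify: -16x = 17
Divide both sides by -16: x = -17/16

x = -17/16


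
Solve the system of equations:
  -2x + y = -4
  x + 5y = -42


Using Cramer's rule:
Determinant D = (-2)(5) - (1)(1) = -10 - 1 = -11
Dx = (-4)(5) - (-42)(1) = -20 + 42 = 22
Dy = (-2)(-42) - (1)(-4) = 84 + 4 = 88
x = Dx/D = 22/-11 = -2
y = Dy/D = 88/-11 = -8

x = -2, y = -8


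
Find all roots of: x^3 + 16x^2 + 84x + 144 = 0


Let p(x) = x^3 + 16x^2 + 84x + 144. By the rational root theorem (leading coefficient 1), any rational root is an integer divisor of 144: try ±1, ±2, ... in turn.
Test x = 1: value = 245 ≠ 0.
Test x = -1: value = 75 ≠ 0.
Test x = 2: value = 384 ≠ 0.
Test x = -2: value = 32 ≠ 0.
Test x = 3: value = 567 ≠ 0.
Test x = -3: value = 9 ≠ 0.
Test x = 4: value = 800 ≠ 0.
Test x = -4: value = 0 ✓, so (x + 4) is a factor.
Synthetic division by (x + 4): bring down 1; 1(-4) + 16 = 12; 12(-4) + 84 = 36; 36(-4) + 144 = 0 → quotient x^2 + 12x + 36, remainder 0.
Solve the quadratic x^2 + 12x + 36 = 0: discriminant = 12^2 - 4(1)(36) = 144 - 144 = 0.
Discriminant = 0, so a double root: x = -12/2 = -6.
Collecting all roots found:

x = -6 (multiplicity 2), x = -4


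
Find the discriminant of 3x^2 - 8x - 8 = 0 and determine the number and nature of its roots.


For ax^2 + bx + c = 0, discriminant D = b^2 - 4ac
Here a = 3, b = -8, c = -8
D = (-8)^2 - 4(3)(-8) = 64 + 96 = 160

D = 160 > 0 but not a perfect square
The equation has 2 distinct real irrational roots.

Discriminant = 160, 2 distinct real irrational roots


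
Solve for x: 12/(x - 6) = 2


Multiply both sides by (x - 6): 12 = 2(x - 6)
Distribute: 12 = 2x - 12
2x = 12 + 12 = 24
x = 12

x = 12


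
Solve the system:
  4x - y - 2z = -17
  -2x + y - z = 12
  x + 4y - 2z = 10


Using Cramer's rule. Expand each determinant along the first row.
D  = 4*[1*(-2) - (-1)*4] - (-1)*[(-2)*(-2) - (-1)*1] + (-2)*[(-2)*4 - 1*1]
  = 4*(2) - (-1)*(5) + (-2)*(-9) = 31
Dx = (-17)*[1*(-2) - (-1)*4] - (-1)*[12*(-2) - (-1)*10] + (-2)*[12*4 - 1*10]
  = (-17)*(2) - (-1)*(-14) + (-2)*(38) = -124
Dy = 4*[12*(-2) - (-1)*10] - (-17)*[(-2)*(-2) - (-1)*1] + (-2)*[(-2)*10 - 12*1]
  = 4*(-14) - (-17)*(5) + (-2)*(-32) = 93
Dz = 4*[1*10 - 12*4] - (-1)*[(-2)*10 - 12*1] + (-17)*[(-2)*4 - 1*1]
  = 4*(-38) - (-1)*(-32) + (-17)*(-9) = -31
x = Dx/D = -124/31 = -4, y = Dy/D = 93/31 = 3, z = Dz/D = -31/31 = -1
Check eq1: (4)(-4) + (-1)(3) + (-2)(-1) = -17 = -17 ✓
Check eq2: (-2)(-4) + (1)(3) + (-1)(-1) = 12 = 12 ✓
Check eq3: (1)(-4) + (4)(3) + (-2)(-1) = 10 = 10 ✓

x = -4, y = 3, z = -1


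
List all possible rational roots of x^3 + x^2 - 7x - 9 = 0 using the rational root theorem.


Rational root theorem: possible roots are ±p/q where:
  p divides the constant term (-9): p ∈ {1, 3, 9}
  q divides the leading coefficient (1): q ∈ {1}

All possible rational roots: -9, -3, -1, 1, 3, 9

-9, -3, -1, 1, 3, 9


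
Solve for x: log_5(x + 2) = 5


Convert to exponential form: x + 2 = 5^5 = 3125
x = 3125 - 2 = 3123
Check: log_5(3123 + 2) = log_5(3125) = log_5(3125) = 5 ✓

x = 3123


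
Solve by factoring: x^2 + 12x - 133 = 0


We need two numbers that multiply to -133 and add to 12.
Those numbers are -7 and 19 (since (-7) * 19 = -133 and (-7) + 19 = 12).
So x^2 + 12x - 133 = (x - 7)(x + 19) = 0
Setting each factor to zero: x = 7 or x = -19

x = -19, x = 7


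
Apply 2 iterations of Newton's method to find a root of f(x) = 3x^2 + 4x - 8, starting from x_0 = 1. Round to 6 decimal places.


Newton's method: x_(n+1) = x_n - f(x_n)/f'(x_n)
f(x) = 3x^2 + 4x - 8
f'(x) = 6x + 4

Iteration 1:
  f(1.000000) = -1.000000
  f'(1.000000) = 10.000000
  x_1 = 1.000000 - (-1.000000)/(10.000000) = 1.100000

Iteration 2:
  f(1.100000) = 0.030000
  f'(1.100000) = 10.600000
  x_2 = 1.100000 - (0.030000)/(10.600000) = 1.097170

x_2 = 1.097170


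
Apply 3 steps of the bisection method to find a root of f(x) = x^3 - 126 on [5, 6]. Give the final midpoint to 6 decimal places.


f(x) = x^3 - 126
f(5) = -1 < 0
f(6) = 90 > 0

Step 1: midpoint = (5.000000 + 6.000000)/2 = 5.500000
  f(5.500000) = 40.375000
  f(mid) > 0, so root is in [5.000000, 5.500000]

Step 2: midpoint = (5.000000 + 5.500000)/2 = 5.250000
  f(5.250000) = 18.703125
  f(mid) > 0, so root is in [5.000000, 5.250000]

Step 3: midpoint = (5.000000 + 5.250000)/2 = 5.125000
  f(5.125000) = 8.611328
  f(mid) > 0, so root is in [5.000000, 5.125000]

midpoint = 5.125000


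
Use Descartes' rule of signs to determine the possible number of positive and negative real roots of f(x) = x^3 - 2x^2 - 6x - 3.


Descartes' rule of signs:

For positive roots, count sign changes in f(x) = x^3 - 2x^2 - 6x - 3:
Signs of coefficients: +, -, -, -
Number of sign changes: 1
Possible positive real roots: 1

For negative roots, examine f(-x) = -x^3 - 2x^2 + 6x - 3:
Signs of coefficients: -, -, +, -
Number of sign changes: 2
Possible negative real roots: 2, 0

Positive roots: 1; Negative roots: 2 or 0


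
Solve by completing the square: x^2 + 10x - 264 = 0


Start: x^2 + 10x - 264 = 0
Move constant: x^2 + 10x = 264
Half of 10 is 5, squared is 25
Add 25 to both sides: x^2 + 10x + 25 = 289
(x + 5)^2 = 289
x + 5 = ±17
x = -5 + 17 = 12 or x = -5 - 17 = -22

x = -22, x = 12


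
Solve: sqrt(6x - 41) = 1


Square both sides: 6x - 41 = 1^2 = 1
6x = 1 + 41 = 42
x = 7
Check: sqrt(6*7 - 41) = sqrt(1) = 1 ✓

x = 7


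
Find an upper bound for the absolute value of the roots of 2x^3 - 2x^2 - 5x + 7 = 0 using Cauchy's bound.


Cauchy's bound: all roots r satisfy |r| <= 1 + max(|a_i/a_n|) for i = 0,...,n-1
where a_n is the leading coefficient.

Coefficients: [2, -2, -5, 7]
Leading coefficient a_n = 2
Ratios |a_i/a_n|: 1, 5/2, 7/2
Maximum ratio: 7/2
Cauchy's bound: |r| <= 1 + 7/2 = 9/2

Upper bound = 9/2


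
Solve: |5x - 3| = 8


An absolute value equation |expr| = 8 gives two cases:
Case 1: 5x - 3 = 8
  5x = 11, so x = 11/5
Case 2: 5x - 3 = -8
  5x = -5, so x = -1

x = -1, x = 11/5


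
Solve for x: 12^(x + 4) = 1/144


Express both sides with the same base.
1/144 = 12^(-2)
Since the bases match, equate exponents: x + 4 = -2
So x = -2 - (4) = -6

x = -6


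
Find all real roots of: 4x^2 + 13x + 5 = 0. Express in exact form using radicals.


Using the quadratic formula: x = (-b ± sqrt(b^2 - 4ac)) / (2a)
Here a = 4, b = 13, c = 5
Discriminant = b^2 - 4ac = 13^2 - 4(4)(5) = 169 - 80 = 89
Since discriminant = 89 > 0, there are two real roots.
x = (-13 ± sqrt(89)) / 8
Numerically: x ≈ -0.4458 or x ≈ -2.8042

x = (-13 + sqrt(89)) / 8 or x = (-13 - sqrt(89)) / 8


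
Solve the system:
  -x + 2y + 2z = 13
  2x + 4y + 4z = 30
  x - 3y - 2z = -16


Using Cramer's rule. Expand each determinant along the first row.
D  = (-1)*[4*(-2) - 4*(-3)] - 2*[2*(-2) - 4*1] + 2*[2*(-3) - 4*1]
  = (-1)*(4) - 2*(-8) + 2*(-10) = -8
Dx = 13*[4*(-2) - 4*(-3)] - 2*[30*(-2) - 4*(-16)] + 2*[30*(-3) - 4*(-16)]
  = 13*(4) - 2*(4) + 2*(-26) = -8
Dy = (-1)*[30*(-2) - 4*(-16)] - 13*[2*(-2) - 4*1] + 2*[2*(-16) - 30*1]
  = (-1)*(4) - 13*(-8) + 2*(-62) = -24
Dz = (-1)*[4*(-16) - 30*(-3)] - 2*[2*(-16) - 30*1] + 13*[2*(-3) - 4*1]
  = (-1)*(26) - 2*(-62) + 13*(-10) = -32
x = Dx/D = -8/-8 = 1, y = Dy/D = -24/-8 = 3, z = Dz/D = -32/-8 = 4
Check eq1: (-1)(1) + (2)(3) + (2)(4) = 13 = 13 ✓
Check eq2: (2)(1) + (4)(3) + (4)(4) = 30 = 30 ✓
Check eq3: (1)(1) + (-3)(3) + (-2)(4) = -16 = -16 ✓

x = 1, y = 3, z = 4


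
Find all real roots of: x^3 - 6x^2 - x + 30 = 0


Let p(x) = x^3 - 6x^2 - x + 30. By the rational root theorem (leading coefficient 1), any rational root is an integer divisor of 30: try ±1, ±2, ... in turn.
Test x = 1: value = 24 ≠ 0.
Test x = -1: value = 24 ≠ 0.
Test x = 2: value = 12 ≠ 0.
Test x = -2: value = 0 ✓, so (x + 2) is a factor.
Synthetic division by (x + 2): bring down 1; 1(-2) - 6 = -8; (-8)(-2) - 1 = 15; 15(-2) + 30 = 0 → quotient x^2 - 8x + 15, remainder 0.
Solve the quadratic x^2 - 8x + 15 = 0: discriminant = (-8)^2 - 4(1)(15) = 64 - 60 = 4.
sqrt(4) = 2, so x = (8 ± 2)/2: x = 5 or x = 3.

x = -2, x = 3, x = 5


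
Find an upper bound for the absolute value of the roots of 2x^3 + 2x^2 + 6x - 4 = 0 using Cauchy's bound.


Cauchy's bound: all roots r satisfy |r| <= 1 + max(|a_i/a_n|) for i = 0,...,n-1
where a_n is the leading coefficient.

Coefficients: [2, 2, 6, -4]
Leading coefficient a_n = 2
Ratios |a_i/a_n|: 1, 3, 2
Maximum ratio: 3
Cauchy's bound: |r| <= 1 + 3 = 4

Upper bound = 4


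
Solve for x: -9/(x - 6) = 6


Multiply both sides by (x - 6): -9 = 6(x - 6)
Distribute: -9 = 6x - 36
6x = -9 + 36 = 27
x = 9/2

x = 9/2


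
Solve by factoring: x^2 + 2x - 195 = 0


We need two numbers that multiply to -195 and add to 2.
Those numbers are 15 and -13 (since 15 * (-13) = -195 and 15 + (-13) = 2).
So x^2 + 2x - 195 = (x + 15)(x - 13) = 0
Setting each factor to zero: x = -15 or x = 13

x = -15, x = 13


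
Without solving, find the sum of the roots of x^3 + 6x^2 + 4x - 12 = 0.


By Vieta's formulas for x^3 + bx^2 + cx + d = 0:
  r1 + r2 + r3 = -b/a = -6
  r1*r2 + r1*r3 + r2*r3 = c/a = 4
  r1*r2*r3 = -d/a = 12


Sum = -6


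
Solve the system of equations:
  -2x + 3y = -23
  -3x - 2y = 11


Using Cramer's rule:
Determinant D = (-2)(-2) - (-3)(3) = 4 + 9 = 13
Dx = (-23)(-2) - (11)(3) = 46 - 33 = 13
Dy = (-2)(11) - (-3)(-23) = -22 - 69 = -91
x = Dx/D = 13/13 = 1
y = Dy/D = -91/13 = -7

x = 1, y = -7


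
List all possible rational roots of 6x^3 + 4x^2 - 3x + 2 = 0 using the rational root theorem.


Rational root theorem: possible roots are ±p/q where:
  p divides the constant term (2): p ∈ {1, 2}
  q divides the leading coefficient (6): q ∈ {1, 2, 3, 6}

All possible rational roots: -2, -1, -2/3, -1/2, -1/3, -1/6, 1/6, 1/3, 1/2, 2/3, 1, 2

-2, -1, -2/3, -1/2, -1/3, -1/6, 1/6, 1/3, 1/2, 2/3, 1, 2


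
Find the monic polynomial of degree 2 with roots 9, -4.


A monic polynomial with roots 9, -4 is:
p(x) = (x - 9)(x + 4)
After multiplying by (x - 9): x - 9
After multiplying by (x + 4): x^2 - 5x - 36

x^2 - 5x - 36


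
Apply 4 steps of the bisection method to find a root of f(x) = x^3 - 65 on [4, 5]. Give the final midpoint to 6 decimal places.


f(x) = x^3 - 65
f(4) = -1 < 0
f(5) = 60 > 0

Step 1: midpoint = (4.000000 + 5.000000)/2 = 4.500000
  f(4.500000) = 26.125000
  f(mid) > 0, so root is in [4.000000, 4.500000]

Step 2: midpoint = (4.000000 + 4.500000)/2 = 4.250000
  f(4.250000) = 11.765625
  f(mid) > 0, so root is in [4.000000, 4.250000]

Step 3: midpoint = (4.000000 + 4.250000)/2 = 4.125000
  f(4.125000) = 5.189453
  f(mid) > 0, so root is in [4.000000, 4.125000]

Step 4: midpoint = (4.000000 + 4.125000)/2 = 4.062500
  f(4.062500) = 2.047119
  f(mid) > 0, so root is in [4.000000, 4.062500]

midpoint = 4.062500


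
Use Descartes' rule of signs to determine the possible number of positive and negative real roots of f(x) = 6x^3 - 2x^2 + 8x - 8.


Descartes' rule of signs:

For positive roots, count sign changes in f(x) = 6x^3 - 2x^2 + 8x - 8:
Signs of coefficients: +, -, +, -
Number of sign changes: 3
Possible positive real roots: 3, 1

For negative roots, examine f(-x) = -6x^3 - 2x^2 - 8x - 8:
Signs of coefficients: -, -, -, -
Number of sign changes: 0
Possible negative real roots: 0

Positive roots: 3 or 1; Negative roots: 0


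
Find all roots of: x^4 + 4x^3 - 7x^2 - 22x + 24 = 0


Let p(x) = x^4 + 4x^3 - 7x^2 - 22x + 24. By the rational root theorem (leading coefficient 1), any rational root is an integer divisor of 24: try ±1, ±2, ... in turn.
Test x = 1: value = 0 ✓, so (x - 1) is a factor.
Synthetic division by (x - 1): bring down 1; 1(1) + 4 = 5; 5(1) - 7 = -2; (-2)(1) - 22 = -24; (-24)(1) + 24 = 0 → quotient x^3 + 5x^2 - 2x - 24, remainder 0.
Continue with the quotient x^3 + 5x^2 - 2x - 24 (candidates must divide 24; re-test x = 1 first in case it repeats).
Test x = 1: value = -20 ≠ 0.
Test x = -1: value = -18 ≠ 0.
Test x = 2: value = 0 ✓, so (x - 2) is a factor.
Synthetic division by (x - 2): bring down 1; 1(2) + 5 = 7; 7(2) - 2 = 12; 12(2) - 24 = 0 → quotient x^2 + 7x + 12, remainder 0.
Solve the quadratic x^2 + 7x + 12 = 0: discriminant = 7^2 - 4(1)(12) = 49 - 48 = 1.
sqrt(1) = 1, so x = (-7 ± 1)/2: x = -3 or x = -4.
Collecting all roots found:

x = -4, x = -3, x = 1, x = 2


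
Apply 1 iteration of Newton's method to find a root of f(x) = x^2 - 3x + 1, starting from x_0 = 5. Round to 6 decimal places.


Newton's method: x_(n+1) = x_n - f(x_n)/f'(x_n)
f(x) = x^2 - 3x + 1
f'(x) = 2x - 3

Iteration 1:
  f(5.000000) = 11.000000
  f'(5.000000) = 7.000000
  x_1 = 5.000000 - (11.000000)/(7.000000) = 3.428571

x_1 = 3.428571


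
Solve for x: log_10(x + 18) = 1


Convert to exponential form: x + 18 = 10^1 = 10
x = 10 - 18 = -8
Check: log_10(-8 + 18) = log_10(10) = log_10(10) = 1 ✓

x = -8


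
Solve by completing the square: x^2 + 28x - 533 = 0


Start: x^2 + 28x - 533 = 0
Move constant: x^2 + 28x = 533
Half of 28 is 14, squared is 196
Add 196 to both sides: x^2 + 28x + 196 = 729
(x + 14)^2 = 729
x + 14 = ±27
x = -14 + 27 = 13 or x = -14 - 27 = -41

x = -41, x = 13


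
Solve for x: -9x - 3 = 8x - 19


Starting with: -9x - 3 = 8x - 19
Move all x terms to left: (-9 - 8)x = -19 + 3
Simplify: -17x = -16
Divide both sides by -17: x = 16/17

x = 16/17


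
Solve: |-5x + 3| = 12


An absolute value equation |expr| = 12 gives two cases:
Case 1: -5x + 3 = 12
  -5x = 9, so x = -9/5
Case 2: -5x + 3 = -12
  -5x = -15, so x = 3

x = -9/5, x = 3


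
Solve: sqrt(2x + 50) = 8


Square both sides: 2x + 50 = 8^2 = 64
2x = 64 - 50 = 14
x = 7
Check: sqrt(2*7 + 50) = sqrt(64) = 8 ✓

x = 7


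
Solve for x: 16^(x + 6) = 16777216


Express both sides with the same base.
16777216 = 16^6
Since the bases match, equate exponents: x + 6 = 6
So x = 6 - (6) = 0

x = 0


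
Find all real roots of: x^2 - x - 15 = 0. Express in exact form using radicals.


Using the quadratic formula: x = (-b ± sqrt(b^2 - 4ac)) / (2a)
Here a = 1, b = -1, c = -15
Discriminant = b^2 - 4ac = (-1)^2 - 4(1)(-15) = 1 + 60 = 61
Since discriminant = 61 > 0, there are two real roots.
x = (1 ± sqrt(61)) / 2
Numerically: x ≈ 4.4051 or x ≈ -3.4051

x = (1 + sqrt(61)) / 2 or x = (1 - sqrt(61)) / 2


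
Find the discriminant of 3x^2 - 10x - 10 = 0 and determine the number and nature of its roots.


For ax^2 + bx + c = 0, discriminant D = b^2 - 4ac
Here a = 3, b = -10, c = -10
D = (-10)^2 - 4(3)(-10) = 100 + 120 = 220

D = 220 > 0 but not a perfect square
The equation has 2 distinct real irrational roots.

Discriminant = 220, 2 distinct real irrational roots


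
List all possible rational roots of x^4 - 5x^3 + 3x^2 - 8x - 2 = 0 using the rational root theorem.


Rational root theorem: possible roots are ±p/q where:
  p divides the constant term (-2): p ∈ {1, 2}
  q divides the leading coefficient (1): q ∈ {1}

All possible rational roots: -2, -1, 1, 2

-2, -1, 1, 2


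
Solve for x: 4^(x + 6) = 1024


Express both sides with the same base.
1024 = 4^5
Since the bases match, equate exponents: x + 6 = 5
So x = 5 - (6) = -1

x = -1


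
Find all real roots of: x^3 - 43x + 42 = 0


Let p(x) = x^3 - 43x + 42. By the rational root theorem (leading coefficient 1), any rational root is an integer divisor of 42: try ±1, ±2, ... in turn.
Test x = 1: value = 0 ✓, so (x - 1) is a factor.
Synthetic division by (x - 1): bring down 1; 1(1) + 0 = 1; 1(1) - 43 = -42; (-42)(1) + 42 = 0 → quotient x^2 + x - 42, remainder 0.
Solve the quadratic x^2 + x - 42 = 0: discriminant = 1^2 - 4(1)(-42) = 1 + 168 = 169.
sqrt(169) = 13, so x = (-1 ± 13)/2: x = 6 or x = -7.

x = -7, x = 1, x = 6


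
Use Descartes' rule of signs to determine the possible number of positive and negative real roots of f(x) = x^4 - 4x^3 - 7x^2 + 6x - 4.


Descartes' rule of signs:

For positive roots, count sign changes in f(x) = x^4 - 4x^3 - 7x^2 + 6x - 4:
Signs of coefficients: +, -, -, +, -
Number of sign changes: 3
Possible positive real roots: 3, 1

For negative roots, examine f(-x) = x^4 + 4x^3 - 7x^2 - 6x - 4:
Signs of coefficients: +, +, -, -, -
Number of sign changes: 1
Possible negative real roots: 1

Positive roots: 3 or 1; Negative roots: 1


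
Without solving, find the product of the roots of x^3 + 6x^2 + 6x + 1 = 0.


By Vieta's formulas for x^3 + bx^2 + cx + d = 0:
  r1 + r2 + r3 = -b/a = -6
  r1*r2 + r1*r3 + r2*r3 = c/a = 6
  r1*r2*r3 = -d/a = -1


Product = -1


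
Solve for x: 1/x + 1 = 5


Subtract 1 from both sides: 1/x = 4
Multiply both sides by x: 1 = 4 * x
Divide by 4: x = 1/4

x = 1/4


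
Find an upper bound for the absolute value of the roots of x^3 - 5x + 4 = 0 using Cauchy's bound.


Cauchy's bound: all roots r satisfy |r| <= 1 + max(|a_i/a_n|) for i = 0,...,n-1
where a_n is the leading coefficient.

Coefficients: [1, 0, -5, 4]
Leading coefficient a_n = 1
Ratios |a_i/a_n|: 0, 5, 4
Maximum ratio: 5
Cauchy's bound: |r| <= 1 + 5 = 6

Upper bound = 6


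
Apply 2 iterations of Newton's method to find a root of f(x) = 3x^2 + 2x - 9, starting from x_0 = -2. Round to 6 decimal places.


Newton's method: x_(n+1) = x_n - f(x_n)/f'(x_n)
f(x) = 3x^2 + 2x - 9
f'(x) = 6x + 2

Iteration 1:
  f(-2.000000) = -1.000000
  f'(-2.000000) = -10.000000
  x_1 = -2.000000 - (-1.000000)/(-10.000000) = -2.100000

Iteration 2:
  f(-2.100000) = 0.030000
  f'(-2.100000) = -10.600000
  x_2 = -2.100000 - (0.030000)/(-10.600000) = -2.097170

x_2 = -2.097170


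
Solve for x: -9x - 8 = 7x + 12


Starting with: -9x - 8 = 7x + 12
Move all x terms to left: (-9 - 7)x = 12 + 8
Simplify: -16x = 20
Divide both sides by -16: x = -5/4

x = -5/4


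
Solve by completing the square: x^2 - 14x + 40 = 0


Start: x^2 - 14x + 40 = 0
Move constant: x^2 - 14x = -40
Half of -14 is -7, squared is 49
Add 49 to both sides: x^2 - 14x + 49 = 9
(x - 7)^2 = 9
x - 7 = ±3
x = 7 + 3 = 10 or x = 7 - 3 = 4

x = 4, x = 10


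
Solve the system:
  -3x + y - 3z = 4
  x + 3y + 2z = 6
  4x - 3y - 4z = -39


Using Cramer's rule. Expand each determinant along the first row.
D  = (-3)*[3*(-4) - 2*(-3)] - 1*[1*(-4) - 2*4] + (-3)*[1*(-3) - 3*4]
  = (-3)*(-6) - 1*(-12) + (-3)*(-15) = 75
Dx = 4*[3*(-4) - 2*(-3)] - 1*[6*(-4) - 2*(-39)] + (-3)*[6*(-3) - 3*(-39)]
  = 4*(-6) - 1*(54) + (-3)*(99) = -375
Dy = (-3)*[6*(-4) - 2*(-39)] - 4*[1*(-4) - 2*4] + (-3)*[1*(-39) - 6*4]
  = (-3)*(54) - 4*(-12) + (-3)*(-63) = 75
Dz = (-3)*[3*(-39) - 6*(-3)] - 1*[1*(-39) - 6*4] + 4*[1*(-3) - 3*4]
  = (-3)*(-99) - 1*(-63) + 4*(-15) = 300
x = Dx/D = -375/75 = -5, y = Dy/D = 75/75 = 1, z = Dz/D = 300/75 = 4
Check eq1: (-3)(-5) + (1)(1) + (-3)(4) = 4 = 4 ✓
Check eq2: (1)(-5) + (3)(1) + (2)(4) = 6 = 6 ✓
Check eq3: (4)(-5) + (-3)(1) + (-4)(4) = -39 = -39 ✓

x = -5, y = 1, z = 4


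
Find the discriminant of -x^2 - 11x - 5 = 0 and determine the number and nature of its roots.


For ax^2 + bx + c = 0, discriminant D = b^2 - 4ac
Here a = -1, b = -11, c = -5
D = (-11)^2 - 4(-1)(-5) = 121 - 20 = 101

D = 101 > 0 but not a perfect square
The equation has 2 distinct real irrational roots.

Discriminant = 101, 2 distinct real irrational roots


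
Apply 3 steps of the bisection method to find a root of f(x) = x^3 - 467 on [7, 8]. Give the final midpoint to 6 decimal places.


f(x) = x^3 - 467
f(7) = -124 < 0
f(8) = 45 > 0

Step 1: midpoint = (7.000000 + 8.000000)/2 = 7.500000
  f(7.500000) = -45.125000
  f(mid) < 0, so root is in [7.500000, 8.000000]

Step 2: midpoint = (7.500000 + 8.000000)/2 = 7.750000
  f(7.750000) = -1.515625
  f(mid) < 0, so root is in [7.750000, 8.000000]

Step 3: midpoint = (7.750000 + 8.000000)/2 = 7.875000
  f(7.875000) = 21.373047
  f(mid) > 0, so root is in [7.750000, 7.875000]

midpoint = 7.875000


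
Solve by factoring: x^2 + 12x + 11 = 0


We need two numbers that multiply to 11 and add to 12.
Those numbers are 1 and 11 (since 1 * 11 = 11 and 1 + 11 = 12).
So x^2 + 12x + 11 = (x + 1)(x + 11) = 0
Setting each factor to zero: x = -1 or x = -11

x = -11, x = -1


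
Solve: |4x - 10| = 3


An absolute value equation |expr| = 3 gives two cases:
Case 1: 4x - 10 = 3
  4x = 13, so x = 13/4
Case 2: 4x - 10 = -3
  4x = 7, so x = 7/4

x = 7/4, x = 13/4


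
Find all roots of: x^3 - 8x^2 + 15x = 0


The constant term is 0, so x = 0 is a root. Factor out x:
  x^2 - 8x + 15 = 0
Solve the quadratic x^2 - 8x + 15 = 0: discriminant = (-8)^2 - 4(1)(15) = 64 - 60 = 4.
sqrt(4) = 2, so x = (8 ± 2)/2: x = 5 or x = 3.
Collecting all roots found:

x = 0, x = 3, x = 5


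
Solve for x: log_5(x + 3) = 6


Convert to exponential form: x + 3 = 5^6 = 15625
x = 15625 - 3 = 15622
Check: log_5(15622 + 3) = log_5(15625) = log_5(15625) = 6 ✓

x = 15622


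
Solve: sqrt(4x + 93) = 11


Square both sides: 4x + 93 = 11^2 = 121
4x = 121 - 93 = 28
x = 7
Check: sqrt(4*7 + 93) = sqrt(121) = 11 ✓

x = 7


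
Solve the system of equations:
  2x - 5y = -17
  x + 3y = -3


Using Cramer's rule:
Determinant D = (2)(3) - (1)(-5) = 6 + 5 = 11
Dx = (-17)(3) - (-3)(-5) = -51 - 15 = -66
Dy = (2)(-3) - (1)(-17) = -6 + 17 = 11
x = Dx/D = -66/11 = -6
y = Dy/D = 11/11 = 1

x = -6, y = 1


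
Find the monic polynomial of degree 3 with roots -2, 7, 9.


A monic polynomial with roots -2, 7, 9 is:
p(x) = (x + 2)(x - 7)(x - 9)
After multiplying by (x + 2): x + 2
After multiplying by (x - 7): x^2 - 5x - 14
After multiplying by (x - 9): x^3 - 14x^2 + 31x + 126

x^3 - 14x^2 + 31x + 126


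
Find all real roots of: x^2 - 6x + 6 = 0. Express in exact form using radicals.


Using the quadratic formula: x = (-b ± sqrt(b^2 - 4ac)) / (2a)
Here a = 1, b = -6, c = 6
Discriminant = b^2 - 4ac = (-6)^2 - 4(1)(6) = 36 - 24 = 12
Since discriminant = 12 > 0, there are two real roots.
x = (6 ± 2*sqrt(3)) / 2
Simplifying: x = 3 ± sqrt(3)
Numerically: x ≈ 4.7321 or x ≈ 1.2679

x = 3 + sqrt(3) or x = 3 - sqrt(3)


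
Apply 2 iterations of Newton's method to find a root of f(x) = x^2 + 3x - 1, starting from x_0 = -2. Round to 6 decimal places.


Newton's method: x_(n+1) = x_n - f(x_n)/f'(x_n)
f(x) = x^2 + 3x - 1
f'(x) = 2x + 3

Iteration 1:
  f(-2.000000) = -3.000000
  f'(-2.000000) = -1.000000
  x_1 = -2.000000 - (-3.000000)/(-1.000000) = -5.000000

Iteration 2:
  f(-5.000000) = 9.000000
  f'(-5.000000) = -7.000000
  x_2 = -5.000000 - (9.000000)/(-7.000000) = -3.714286

x_2 = -3.714286


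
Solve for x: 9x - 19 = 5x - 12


Starting with: 9x - 19 = 5x - 12
Move all x terms to left: (9 - 5)x = -12 + 19
Simplify: 4x = 7
Divide both sides by 4: x = 7/4

x = 7/4


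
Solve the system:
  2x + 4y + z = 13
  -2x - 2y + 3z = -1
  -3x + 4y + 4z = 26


Using Cramer's rule. Expand each determinant along the first row.
D  = 2*[(-2)*4 - 3*4] - 4*[(-2)*4 - 3*(-3)] + 1*[(-2)*4 - (-2)*(-3)]
  = 2*(-20) - 4*(1) + 1*(-14) = -58
Dx = 13*[(-2)*4 - 3*4] - 4*[(-1)*4 - 3*26] + 1*[(-1)*4 - (-2)*26]
  = 13*(-20) - 4*(-82) + 1*(48) = 116
Dy = 2*[(-1)*4 - 3*26] - 13*[(-2)*4 - 3*(-3)] + 1*[(-2)*26 - (-1)*(-3)]
  = 2*(-82) - 13*(1) + 1*(-55) = -232
Dz = 2*[(-2)*26 - (-1)*4] - 4*[(-2)*26 - (-1)*(-3)] + 13*[(-2)*4 - (-2)*(-3)]
  = 2*(-48) - 4*(-55) + 13*(-14) = -58
x = Dx/D = 116/-58 = -2, y = Dy/D = -232/-58 = 4, z = Dz/D = -58/-58 = 1
Check eq1: (2)(-2) + (4)(4) + (1)(1) = 13 = 13 ✓
Check eq2: (-2)(-2) + (-2)(4) + (3)(1) = -1 = -1 ✓
Check eq3: (-3)(-2) + (4)(4) + (4)(1) = 26 = 26 ✓

x = -2, y = 4, z = 1


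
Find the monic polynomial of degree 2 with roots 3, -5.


A monic polynomial with roots 3, -5 is:
p(x) = (x - 3)(x + 5)
After multiplying by (x - 3): x - 3
After multiplying by (x + 5): x^2 + 2x - 15

x^2 + 2x - 15


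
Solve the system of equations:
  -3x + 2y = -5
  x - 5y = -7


Using Cramer's rule:
Determinant D = (-3)(-5) - (1)(2) = 15 - 2 = 13
Dx = (-5)(-5) - (-7)(2) = 25 + 14 = 39
Dy = (-3)(-7) - (1)(-5) = 21 + 5 = 26
x = Dx/D = 39/13 = 3
y = Dy/D = 26/13 = 2

x = 3, y = 2


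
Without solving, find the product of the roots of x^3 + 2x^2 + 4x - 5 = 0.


By Vieta's formulas for x^3 + bx^2 + cx + d = 0:
  r1 + r2 + r3 = -b/a = -2
  r1*r2 + r1*r3 + r2*r3 = c/a = 4
  r1*r2*r3 = -d/a = 5


Product = 5


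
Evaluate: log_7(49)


We need the exponent such that 7^? = 49
7^2 = 49
Therefore log_7(49) = 2

2


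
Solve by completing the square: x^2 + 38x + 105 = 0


Start: x^2 + 38x + 105 = 0
Move constant: x^2 + 38x = -105
Half of 38 is 19, squared is 361
Add 361 to both sides: x^2 + 38x + 361 = 256
(x + 19)^2 = 256
x + 19 = ±16
x = -19 + 16 = -3 or x = -19 - 16 = -35

x = -35, x = -3


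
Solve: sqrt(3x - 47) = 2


Square both sides: 3x - 47 = 2^2 = 4
3x = 4 + 47 = 51
x = 17
Check: sqrt(3*17 - 47) = sqrt(4) = 2 ✓

x = 17


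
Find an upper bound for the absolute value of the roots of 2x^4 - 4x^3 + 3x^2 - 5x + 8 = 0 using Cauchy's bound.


Cauchy's bound: all roots r satisfy |r| <= 1 + max(|a_i/a_n|) for i = 0,...,n-1
where a_n is the leading coefficient.

Coefficients: [2, -4, 3, -5, 8]
Leading coefficient a_n = 2
Ratios |a_i/a_n|: 2, 3/2, 5/2, 4
Maximum ratio: 4
Cauchy's bound: |r| <= 1 + 4 = 5

Upper bound = 5


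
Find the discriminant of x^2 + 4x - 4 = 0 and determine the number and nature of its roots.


For ax^2 + bx + c = 0, discriminant D = b^2 - 4ac
Here a = 1, b = 4, c = -4
D = (4)^2 - 4(1)(-4) = 16 + 16 = 32

D = 32 > 0 but not a perfect square
The equation has 2 distinct real irrational roots.

Discriminant = 32, 2 distinct real irrational roots


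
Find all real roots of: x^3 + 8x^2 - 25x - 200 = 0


Let p(x) = x^3 + 8x^2 - 25x - 200. By the rational root theorem (leading coefficient 1), any rational root is an integer divisor of 200: try ±1, ±2, ... in turn.
Test x = 1: value = -216 ≠ 0.
Test x = -1: value = -168 ≠ 0.
Test x = 2: value = -210 ≠ 0.
Test x = -2: value = -126 ≠ 0.
Test x = 4: value = -108 ≠ 0.
Test x = -4: value = -36 ≠ 0.
Test x = 5: value = 0 ✓, so (x - 5) is a factor.
Synthetic division by (x - 5): bring down 1; 1(5) + 8 = 13; 13(5) - 25 = 40; 40(5) - 200 = 0 → quotient x^2 + 13x + 40, remainder 0.
Solve the quadratic x^2 + 13x + 40 = 0: discriminant = 13^2 - 4(1)(40) = 169 - 160 = 9.
sqrt(9) = 3, so x = (-13 ± 3)/2: x = -5 or x = -8.

x = -8, x = -5, x = 5


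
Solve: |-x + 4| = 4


An absolute value equation |expr| = 4 gives two cases:
Case 1: -x + 4 = 4
  -x = 0, so x = 0
Case 2: -x + 4 = -4
  -x = -8, so x = 8

x = 0, x = 8


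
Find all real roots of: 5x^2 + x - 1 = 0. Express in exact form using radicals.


Using the quadratic formula: x = (-b ± sqrt(b^2 - 4ac)) / (2a)
Here a = 5, b = 1, c = -1
Discriminant = b^2 - 4ac = 1^2 - 4(5)(-1) = 1 + 20 = 21
Since discriminant = 21 > 0, there are two real roots.
x = (-1 ± sqrt(21)) / 10
Numerically: x ≈ 0.3583 or x ≈ -0.5583

x = (-1 + sqrt(21)) / 10 or x = (-1 - sqrt(21)) / 10


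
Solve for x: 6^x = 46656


Express both sides with the same base.
46656 = 6^6
Since the bases match: x = 6

x = 6


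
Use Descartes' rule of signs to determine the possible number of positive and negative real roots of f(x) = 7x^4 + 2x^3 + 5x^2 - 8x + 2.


Descartes' rule of signs:

For positive roots, count sign changes in f(x) = 7x^4 + 2x^3 + 5x^2 - 8x + 2:
Signs of coefficients: +, +, +, -, +
Number of sign changes: 2
Possible positive real roots: 2, 0

For negative roots, examine f(-x) = 7x^4 - 2x^3 + 5x^2 + 8x + 2:
Signs of coefficients: +, -, +, +, +
Number of sign changes: 2
Possible negative real roots: 2, 0

Positive roots: 2 or 0; Negative roots: 2 or 0


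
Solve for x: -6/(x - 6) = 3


Multiply both sides by (x - 6): -6 = 3(x - 6)
Distribute: -6 = 3x - 18
3x = -6 + 18 = 12
x = 4

x = 4


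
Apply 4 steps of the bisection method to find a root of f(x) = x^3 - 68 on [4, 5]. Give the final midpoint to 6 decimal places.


f(x) = x^3 - 68
f(4) = -4 < 0
f(5) = 57 > 0

Step 1: midpoint = (4.000000 + 5.000000)/2 = 4.500000
  f(4.500000) = 23.125000
  f(mid) > 0, so root is in [4.000000, 4.500000]

Step 2: midpoint = (4.000000 + 4.500000)/2 = 4.250000
  f(4.250000) = 8.765625
  f(mid) > 0, so root is in [4.000000, 4.250000]

Step 3: midpoint = (4.000000 + 4.250000)/2 = 4.125000
  f(4.125000) = 2.189453
  f(mid) > 0, so root is in [4.000000, 4.125000]

Step 4: midpoint = (4.000000 + 4.125000)/2 = 4.062500
  f(4.062500) = -0.952881
  f(mid) < 0, so root is in [4.062500, 4.125000]

midpoint = 4.062500


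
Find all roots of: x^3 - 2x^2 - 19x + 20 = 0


Let p(x) = x^3 - 2x^2 - 19x + 20. By the rational root theorem (leading coefficient 1), any rational root is an integer divisor of 20: try ±1, ±2, ... in turn.
Test x = 1: value = 0 ✓, so (x - 1) is a factor.
Synthetic division by (x - 1): bring down 1; 1(1) - 2 = -1; (-1)(1) - 19 = -20; (-20)(1) + 20 = 0 → quotient x^2 - x - 20, remainder 0.
Solve the quadratic x^2 - x - 20 = 0: discriminant = (-1)^2 - 4(1)(-20) = 1 + 80 = 81.
sqrt(81) = 9, so x = (1 ± 9)/2: x = 5 or x = -4.
Collecting all roots found:

x = -4, x = 1, x = 5


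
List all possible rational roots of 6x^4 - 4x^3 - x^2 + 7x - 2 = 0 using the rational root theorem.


Rational root theorem: possible roots are ±p/q where:
  p divides the constant term (-2): p ∈ {1, 2}
  q divides the leading coefficient (6): q ∈ {1, 2, 3, 6}

All possible rational roots: -2, -1, -2/3, -1/2, -1/3, -1/6, 1/6, 1/3, 1/2, 2/3, 1, 2

-2, -1, -2/3, -1/2, -1/3, -1/6, 1/6, 1/3, 1/2, 2/3, 1, 2


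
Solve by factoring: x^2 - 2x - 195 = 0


We need two numbers that multiply to -195 and add to -2.
Those numbers are -15 and 13 (since (-15) * 13 = -195 and (-15) + 13 = -2).
So x^2 - 2x - 195 = (x - 15)(x + 13) = 0
Setting each factor to zero: x = 15 or x = -13

x = -13, x = 15


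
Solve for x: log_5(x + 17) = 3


Convert to exponential form: x + 17 = 5^3 = 125
x = 125 - 17 = 108
Check: log_5(108 + 17) = log_5(125) = log_5(125) = 3 ✓

x = 108


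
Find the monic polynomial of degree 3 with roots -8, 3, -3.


A monic polynomial with roots -8, 3, -3 is:
p(x) = (x + 8)(x - 3)(x + 3)
After multiplying by (x + 8): x + 8
After multiplying by (x - 3): x^2 + 5x - 24
After multiplying by (x + 3): x^3 + 8x^2 - 9x - 72

x^3 + 8x^2 - 9x - 72


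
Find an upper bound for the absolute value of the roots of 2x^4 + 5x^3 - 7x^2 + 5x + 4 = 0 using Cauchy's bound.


Cauchy's bound: all roots r satisfy |r| <= 1 + max(|a_i/a_n|) for i = 0,...,n-1
where a_n is the leading coefficient.

Coefficients: [2, 5, -7, 5, 4]
Leading coefficient a_n = 2
Ratios |a_i/a_n|: 5/2, 7/2, 5/2, 2
Maximum ratio: 7/2
Cauchy's bound: |r| <= 1 + 7/2 = 9/2

Upper bound = 9/2


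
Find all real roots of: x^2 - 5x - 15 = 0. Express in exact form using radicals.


Using the quadratic formula: x = (-b ± sqrt(b^2 - 4ac)) / (2a)
Here a = 1, b = -5, c = -15
Discriminant = b^2 - 4ac = (-5)^2 - 4(1)(-15) = 25 + 60 = 85
Since discriminant = 85 > 0, there are two real roots.
x = (5 ± sqrt(85)) / 2
Numerically: x ≈ 7.1098 or x ≈ -2.1098

x = (5 + sqrt(85)) / 2 or x = (5 - sqrt(85)) / 2


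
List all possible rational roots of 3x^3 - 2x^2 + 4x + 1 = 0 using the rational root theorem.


Rational root theorem: possible roots are ±p/q where:
  p divides the constant term (1): p ∈ {1}
  q divides the leading coefficient (3): q ∈ {1, 3}

All possible rational roots: -1, -1/3, 1/3, 1

-1, -1/3, 1/3, 1


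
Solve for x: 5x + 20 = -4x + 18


Starting with: 5x + 20 = -4x + 18
Move all x terms to left: (5 + 4)x = 18 - 20
Simplify: 9x = -2
Divide both sides by 9: x = -2/9

x = -2/9


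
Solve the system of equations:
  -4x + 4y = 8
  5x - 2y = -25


Using Cramer's rule:
Determinant D = (-4)(-2) - (5)(4) = 8 - 20 = -12
Dx = (8)(-2) - (-25)(4) = -16 + 100 = 84
Dy = (-4)(-25) - (5)(8) = 100 - 40 = 60
x = Dx/D = 84/-12 = -7
y = Dy/D = 60/-12 = -5

x = -7, y = -5


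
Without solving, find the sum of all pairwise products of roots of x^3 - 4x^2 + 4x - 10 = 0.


By Vieta's formulas for x^3 + bx^2 + cx + d = 0:
  r1 + r2 + r3 = -b/a = 4
  r1*r2 + r1*r3 + r2*r3 = c/a = 4
  r1*r2*r3 = -d/a = 10


Sum of pairwise products = 4


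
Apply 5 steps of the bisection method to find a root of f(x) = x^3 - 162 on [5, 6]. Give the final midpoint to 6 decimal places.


f(x) = x^3 - 162
f(5) = -37 < 0
f(6) = 54 > 0

Step 1: midpoint = (5.000000 + 6.000000)/2 = 5.500000
  f(5.500000) = 4.375000
  f(mid) > 0, so root is in [5.000000, 5.500000]

Step 2: midpoint = (5.000000 + 5.500000)/2 = 5.250000
  f(5.250000) = -17.296875
  f(mid) < 0, so root is in [5.250000, 5.500000]

Step 3: midpoint = (5.250000 + 5.500000)/2 = 5.375000
  f(5.375000) = -6.712891
  f(mid) < 0, so root is in [5.375000, 5.500000]

Step 4: midpoint = (5.375000 + 5.500000)/2 = 5.437500
  f(5.437500) = -1.232666
  f(mid) < 0, so root is in [5.437500, 5.500000]

Step 5: midpoint = (5.437500 + 5.500000)/2 = 5.468750
  f(5.468750) = 1.555145
  f(mid) > 0, so root is in [5.437500, 5.468750]

midpoint = 5.468750


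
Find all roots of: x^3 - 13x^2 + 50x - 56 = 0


Let p(x) = x^3 - 13x^2 + 50x - 56. By the rational root theorem (leading coefficient 1), any rational root is an integer divisor of 56: try ±1, ±2, ... in turn.
Test x = 1: value = -18 ≠ 0.
Test x = -1: value = -120 ≠ 0.
Test x = 2: value = 0 ✓, so (x - 2) is a factor.
Synthetic division by (x - 2): bring down 1; 1(2) - 13 = -11; (-11)(2) + 50 = 28; 28(2) - 56 = 0 → quotient x^2 - 11x + 28, remainder 0.
Solve the quadratic x^2 - 11x + 28 = 0: discriminant = (-11)^2 - 4(1)(28) = 121 - 112 = 9.
sqrt(9) = 3, so x = (11 ± 3)/2: x = 7 or x = 4.
Collecting all roots found:

x = 2, x = 4, x = 7


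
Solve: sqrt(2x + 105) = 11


Square both sides: 2x + 105 = 11^2 = 121
2x = 121 - 105 = 16
x = 8
Check: sqrt(2*8 + 105) = sqrt(121) = 11 ✓

x = 8


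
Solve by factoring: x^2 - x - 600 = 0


We need two numbers that multiply to -600 and add to -1.
Those numbers are -25 and 24 (since (-25) * 24 = -600 and (-25) + 24 = -1).
So x^2 - x - 600 = (x - 25)(x + 24) = 0
Setting each factor to zero: x = 25 or x = -24

x = -24, x = 25


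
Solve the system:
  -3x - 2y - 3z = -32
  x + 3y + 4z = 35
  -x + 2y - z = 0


Using Cramer's rule. Expand each determinant along the first row.
D  = (-3)*[3*(-1) - 4*2] - (-2)*[1*(-1) - 4*(-1)] + (-3)*[1*2 - 3*(-1)]
  = (-3)*(-11) - (-2)*(3) + (-3)*(5) = 24
Dx = (-32)*[3*(-1) - 4*2] - (-2)*[35*(-1) - 4*0] + (-3)*[35*2 - 3*0]
  = (-32)*(-11) - (-2)*(-35) + (-3)*(70) = 72
Dy = (-3)*[35*(-1) - 4*0] - (-32)*[1*(-1) - 4*(-1)] + (-3)*[1*0 - 35*(-1)]
  = (-3)*(-35) - (-32)*(3) + (-3)*(35) = 96
Dz = (-3)*[3*0 - 35*2] - (-2)*[1*0 - 35*(-1)] + (-32)*[1*2 - 3*(-1)]
  = (-3)*(-70) - (-2)*(35) + (-32)*(5) = 120
x = Dx/D = 72/24 = 3, y = Dy/D = 96/24 = 4, z = Dz/D = 120/24 = 5
Check eq1: (-3)(3) + (-2)(4) + (-3)(5) = -32 = -32 ✓
Check eq2: (1)(3) + (3)(4) + (4)(5) = 35 = 35 ✓
Check eq3: (-1)(3) + (2)(4) + (-1)(5) = 0 = 0 ✓

x = 3, y = 4, z = 5


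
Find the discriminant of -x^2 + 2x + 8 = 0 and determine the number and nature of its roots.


For ax^2 + bx + c = 0, discriminant D = b^2 - 4ac
Here a = -1, b = 2, c = 8
D = (2)^2 - 4(-1)(8) = 4 + 32 = 36

D = 36 > 0 and is a perfect square (sqrt = 6)
The equation has 2 distinct real rational roots.

Discriminant = 36, 2 distinct real rational roots


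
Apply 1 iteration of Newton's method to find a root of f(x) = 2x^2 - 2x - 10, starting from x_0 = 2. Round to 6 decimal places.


Newton's method: x_(n+1) = x_n - f(x_n)/f'(x_n)
f(x) = 2x^2 - 2x - 10
f'(x) = 4x - 2

Iteration 1:
  f(2.000000) = -6.000000
  f'(2.000000) = 6.000000
  x_1 = 2.000000 - (-6.000000)/(6.000000) = 3.000000

x_1 = 3.000000


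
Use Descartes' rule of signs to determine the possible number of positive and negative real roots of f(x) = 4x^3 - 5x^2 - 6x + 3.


Descartes' rule of signs:

For positive roots, count sign changes in f(x) = 4x^3 - 5x^2 - 6x + 3:
Signs of coefficients: +, -, -, +
Number of sign changes: 2
Possible positive real roots: 2, 0

For negative roots, examine f(-x) = -4x^3 - 5x^2 + 6x + 3:
Signs of coefficients: -, -, +, +
Number of sign changes: 1
Possible negative real roots: 1

Positive roots: 2 or 0; Negative roots: 1


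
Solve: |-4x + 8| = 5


An absolute value equation |expr| = 5 gives two cases:
Case 1: -4x + 8 = 5
  -4x = -3, so x = 3/4
Case 2: -4x + 8 = -5
  -4x = -13, so x = 13/4

x = 3/4, x = 13/4


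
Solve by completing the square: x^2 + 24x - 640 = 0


Start: x^2 + 24x - 640 = 0
Move constant: x^2 + 24x = 640
Half of 24 is 12, squared is 144
Add 144 to both sides: x^2 + 24x + 144 = 784
(x + 12)^2 = 784
x + 12 = ±28
x = -12 + 28 = 16 or x = -12 - 28 = -40

x = -40, x = 16


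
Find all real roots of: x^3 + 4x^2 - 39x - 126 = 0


Let p(x) = x^3 + 4x^2 - 39x - 126. By the rational root theorem (leading coefficient 1), any rational root is an integer divisor of 126: try ±1, ±2, ... in turn.
Test x = 1: value = -160 ≠ 0.
Test x = -1: value = -84 ≠ 0.
Test x = 2: value = -180 ≠ 0.
Test x = -2: value = -40 ≠ 0.
Test x = 3: value = -180 ≠ 0.
Test x = -3: value = 0 ✓, so (x + 3) is a factor.
Synthetic division by (x + 3): bring down 1; 1(-3) + 4 = 1; 1(-3) - 39 = -42; (-42)(-3) - 126 = 0 → quotient x^2 + x - 42, remainder 0.
Solve the quadratic x^2 + x - 42 = 0: discriminant = 1^2 - 4(1)(-42) = 1 + 168 = 169.
sqrt(169) = 13, so x = (-1 ± 13)/2: x = 6 or x = -7.

x = -7, x = -3, x = 6


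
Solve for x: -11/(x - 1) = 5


Multiply both sides by (x - 1): -11 = 5(x - 1)
Distribute: -11 = 5x - 5
5x = -11 + 5 = -6
x = -6/5

x = -6/5


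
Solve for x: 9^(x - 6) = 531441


Express both sides with the same base.
531441 = 9^6
Since the bases match, equate exponents: x - 6 = 6
So x = 6 - (-6) = 12

x = 12


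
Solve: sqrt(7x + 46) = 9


Square both sides: 7x + 46 = 9^2 = 81
7x = 81 - 46 = 35
x = 5
Check: sqrt(7*5 + 46) = sqrt(81) = 9 ✓

x = 5


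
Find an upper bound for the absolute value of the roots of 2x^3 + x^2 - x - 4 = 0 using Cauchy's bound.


Cauchy's bound: all roots r satisfy |r| <= 1 + max(|a_i/a_n|) for i = 0,...,n-1
where a_n is the leading coefficient.

Coefficients: [2, 1, -1, -4]
Leading coefficient a_n = 2
Ratios |a_i/a_n|: 1/2, 1/2, 2
Maximum ratio: 2
Cauchy's bound: |r| <= 1 + 2 = 3

Upper bound = 3


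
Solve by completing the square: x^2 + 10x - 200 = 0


Start: x^2 + 10x - 200 = 0
Move constant: x^2 + 10x = 200
Half of 10 is 5, squared is 25
Add 25 to both sides: x^2 + 10x + 25 = 225
(x + 5)^2 = 225
x + 5 = ±15
x = -5 + 15 = 10 or x = -5 - 15 = -20

x = -20, x = 10


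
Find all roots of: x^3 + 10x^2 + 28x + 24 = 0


Let p(x) = x^3 + 10x^2 + 28x + 24. By the rational root theorem (leading coefficient 1), any rational root is an integer divisor of 24: try ±1, ±2, ... in turn.
Test x = 1: value = 63 ≠ 0.
Test x = -1: value = 5 ≠ 0.
Test x = 2: value = 128 ≠ 0.
Test x = -2: value = 0 ✓, so (x + 2) is a factor.
Synthetic division by (x + 2): bring down 1; 1(-2) + 10 = 8; 8(-2) + 28 = 12; 12(-2) + 24 = 0 → quotient x^2 + 8x + 12, remainder 0.
Solve the quadratic x^2 + 8x + 12 = 0: discriminant = 8^2 - 4(1)(12) = 64 - 48 = 16.
sqrt(16) = 4, so x = (-8 ± 4)/2: x = -2 or x = -6.
Collecting all roots found:

x = -6, x = -2 (multiplicity 2)
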